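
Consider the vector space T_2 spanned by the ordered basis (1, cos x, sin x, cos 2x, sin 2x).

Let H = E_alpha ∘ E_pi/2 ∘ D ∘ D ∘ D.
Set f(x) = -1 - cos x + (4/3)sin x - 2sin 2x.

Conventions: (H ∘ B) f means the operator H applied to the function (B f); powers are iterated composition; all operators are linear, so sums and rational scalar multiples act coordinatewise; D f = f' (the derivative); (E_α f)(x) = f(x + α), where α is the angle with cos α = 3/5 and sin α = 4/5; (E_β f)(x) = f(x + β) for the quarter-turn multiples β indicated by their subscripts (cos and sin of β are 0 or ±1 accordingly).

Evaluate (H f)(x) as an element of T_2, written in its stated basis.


the image equals g(x) = (7/15)cos x + (8/5)sin x + (112/25)cos 2x + (384/25)sin 2x

D f = (4/3)cos x + sin x - 4cos 2x
D D f = cos x - (4/3)sin x + 8sin 2x
D D D f = -(4/3)cos x - sin x + 16cos 2x
E_pi/2 D D D f = -cos x + (4/3)sin x - 16cos 2x
E_alpha (E_pi/2 ∘ D ∘ D) D f = (7/15)cos x + (8/5)sin x + (112/25)cos 2x + (384/25)sin 2x


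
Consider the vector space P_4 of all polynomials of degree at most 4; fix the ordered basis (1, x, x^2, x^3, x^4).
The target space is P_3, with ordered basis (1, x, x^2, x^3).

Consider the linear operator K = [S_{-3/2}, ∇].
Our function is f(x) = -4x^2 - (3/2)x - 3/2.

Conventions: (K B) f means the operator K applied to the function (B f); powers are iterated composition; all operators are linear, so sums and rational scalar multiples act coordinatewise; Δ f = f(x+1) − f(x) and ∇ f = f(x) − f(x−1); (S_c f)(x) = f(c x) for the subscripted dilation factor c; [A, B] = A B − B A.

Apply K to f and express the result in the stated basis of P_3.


∇ f = -8x + 5/2
S_{-3/2} ∇ f = 12x + 5/2
S_{-3/2} f = -9x^2 + (9/4)x - 3/2
∇ S_{-3/2} f = -18x + 45/4
[S_{-3/2}, ∇] f = 30x - 35/4

the image equals g(x) = 30x - 35/4


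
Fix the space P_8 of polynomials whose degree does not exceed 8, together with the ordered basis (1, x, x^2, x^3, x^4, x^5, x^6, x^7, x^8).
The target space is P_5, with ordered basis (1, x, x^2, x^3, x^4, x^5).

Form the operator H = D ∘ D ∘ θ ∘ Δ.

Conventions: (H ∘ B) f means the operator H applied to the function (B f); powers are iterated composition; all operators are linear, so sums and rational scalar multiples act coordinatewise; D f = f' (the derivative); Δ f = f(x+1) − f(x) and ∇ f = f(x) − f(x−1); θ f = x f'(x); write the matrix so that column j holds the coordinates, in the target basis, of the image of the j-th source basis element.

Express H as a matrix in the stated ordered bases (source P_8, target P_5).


image of 1: 0
image of x: 0
image of x^2: 0
image of x^3: 12
image of x^4: 72x + 24
image of x^5: 240x^2 + 180x + 40
image of x^6: 600x^3 + 720x^2 + 360x + 60
image of x^7: 1260x^4 + 2100x^3 + 1680x^2 + 630x + 84
image of x^8: 2352x^5 + 5040x^4 + 5600x^3 + 3360x^2 + 1008x + 112
each image's coordinates form column j of the matrix

the matrix is [[0, 0, 0, 12, 24, 40, 60, 84, 112]; [0, 0, 0, 0, 72, 180, 360, 630, 1008]; [0, 0, 0, 0, 0, 240, 720, 1680, 3360]; [0, 0, 0, 0, 0, 0, 600, 2100, 5600]; [0, 0, 0, 0, 0, 0, 0, 1260, 5040]; [0, 0, 0, 0, 0, 0, 0, 0, 2352]] (rows listed top to bottom)


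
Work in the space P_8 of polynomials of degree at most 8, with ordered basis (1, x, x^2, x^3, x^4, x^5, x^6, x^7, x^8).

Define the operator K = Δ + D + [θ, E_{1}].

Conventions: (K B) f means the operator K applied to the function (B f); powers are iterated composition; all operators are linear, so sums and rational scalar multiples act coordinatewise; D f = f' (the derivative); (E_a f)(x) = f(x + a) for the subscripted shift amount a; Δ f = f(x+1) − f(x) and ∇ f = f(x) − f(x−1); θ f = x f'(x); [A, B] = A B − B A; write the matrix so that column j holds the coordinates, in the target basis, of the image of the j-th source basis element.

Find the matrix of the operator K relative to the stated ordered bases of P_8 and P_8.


the matrix is [[0, 1, -1, -2, -3, -4, -5, -6, -7]; [0, 0, 2, -3, -8, -15, -24, -35, -48]; [0, 0, 0, 3, -6, -20, -45, -84, -140]; [0, 0, 0, 0, 4, -10, -40, -105, -224]; [0, 0, 0, 0, 0, 5, -15, -70, -210]; [0, 0, 0, 0, 0, 0, 6, -21, -112]; [0, 0, 0, 0, 0, 0, 0, 7, -28]; [0, 0, 0, 0, 0, 0, 0, 0, 8]; [0, 0, 0, 0, 0, 0, 0, 0, 0]] (rows listed top to bottom)

image of 1: 0
image of x: 1
image of x^2: 2x - 1
image of x^3: 3x^2 - 3x - 2
image of x^4: 4x^3 - 6x^2 - 8x - 3
image of x^5: 5x^4 - 10x^3 - 20x^2 - 15x - 4
image of x^6: 6x^5 - 15x^4 - 40x^3 - 45x^2 - 24x - 5
image of x^7: 7x^6 - 21x^5 - 70x^4 - 105x^3 - 84x^2 - 35x - 6
image of x^8: 8x^7 - 28x^6 - 112x^5 - 210x^4 - 224x^3 - 140x^2 - 48x - 7
each image's coordinates form column j of the matrix


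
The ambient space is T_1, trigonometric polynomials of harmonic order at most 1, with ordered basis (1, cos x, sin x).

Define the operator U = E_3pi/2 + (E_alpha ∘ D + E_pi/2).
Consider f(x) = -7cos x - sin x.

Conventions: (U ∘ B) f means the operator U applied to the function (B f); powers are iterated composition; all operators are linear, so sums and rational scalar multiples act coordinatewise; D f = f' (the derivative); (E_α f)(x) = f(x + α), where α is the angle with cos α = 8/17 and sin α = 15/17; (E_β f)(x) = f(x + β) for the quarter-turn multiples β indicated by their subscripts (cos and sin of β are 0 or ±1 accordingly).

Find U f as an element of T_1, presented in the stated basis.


E_3pi/2 f = cos x - 7sin x
D f = -cos x + 7sin x
E_alpha D f = (97/17)cos x + (71/17)sin x
E_pi/2 f = -cos x + 7sin x
(E_alpha ∘ D + E_pi/2) f = (80/17)cos x + (190/17)sin x
(E_3pi/2 + (E_alpha ∘ D + E_pi/2)) f = (97/17)cos x + (71/17)sin x

the image equals g(x) = (97/17)cos x + (71/17)sin x


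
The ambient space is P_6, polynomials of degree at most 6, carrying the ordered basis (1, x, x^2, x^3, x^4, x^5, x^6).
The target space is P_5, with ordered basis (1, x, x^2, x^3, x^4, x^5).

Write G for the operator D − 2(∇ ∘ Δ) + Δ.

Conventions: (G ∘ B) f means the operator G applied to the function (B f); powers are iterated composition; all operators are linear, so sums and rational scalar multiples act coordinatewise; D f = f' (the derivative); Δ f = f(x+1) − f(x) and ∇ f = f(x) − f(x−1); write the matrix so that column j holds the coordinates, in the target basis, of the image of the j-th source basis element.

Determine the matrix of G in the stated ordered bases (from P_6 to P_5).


image of 1: 0
image of x: 2
image of x^2: 4x - 3
image of x^3: 6x^2 - 9x + 1
image of x^4: 8x^3 - 18x^2 + 4x - 3
image of x^5: 10x^4 - 30x^3 + 10x^2 - 15x + 1
image of x^6: 12x^5 - 45x^4 + 20x^3 - 45x^2 + 6x - 3
each image's coordinates form column j of the matrix

the matrix is [[0, 2, -3, 1, -3, 1, -3]; [0, 0, 4, -9, 4, -15, 6]; [0, 0, 0, 6, -18, 10, -45]; [0, 0, 0, 0, 8, -30, 20]; [0, 0, 0, 0, 0, 10, -45]; [0, 0, 0, 0, 0, 0, 12]] (rows listed top to bottom)


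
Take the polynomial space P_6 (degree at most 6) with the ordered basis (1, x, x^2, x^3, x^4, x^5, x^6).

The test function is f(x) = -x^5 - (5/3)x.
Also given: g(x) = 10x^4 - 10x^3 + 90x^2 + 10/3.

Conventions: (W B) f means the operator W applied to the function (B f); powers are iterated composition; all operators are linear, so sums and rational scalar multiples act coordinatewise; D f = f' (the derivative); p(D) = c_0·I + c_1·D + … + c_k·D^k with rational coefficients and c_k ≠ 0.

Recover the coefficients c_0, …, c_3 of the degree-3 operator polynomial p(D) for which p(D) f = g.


p(D) = -2·D + (1/2)·D^2 − (3/2)·D^3, i.e. c_0 = 0, c_1 = -2, c_2 = 1/2, c_3 = -3/2

D^0 f = -x^5 - (5/3)x
D^1 f = -5x^4 - 5/3
D^2 f = -20x^3
D^3 f = -60x^2
matching coefficients of g against c_0 f + c_1 Df + … from the top degree down determines the c_i
solution: c_0 = 0, c_1 = -2, c_2 = 1/2, c_3 = -3/2


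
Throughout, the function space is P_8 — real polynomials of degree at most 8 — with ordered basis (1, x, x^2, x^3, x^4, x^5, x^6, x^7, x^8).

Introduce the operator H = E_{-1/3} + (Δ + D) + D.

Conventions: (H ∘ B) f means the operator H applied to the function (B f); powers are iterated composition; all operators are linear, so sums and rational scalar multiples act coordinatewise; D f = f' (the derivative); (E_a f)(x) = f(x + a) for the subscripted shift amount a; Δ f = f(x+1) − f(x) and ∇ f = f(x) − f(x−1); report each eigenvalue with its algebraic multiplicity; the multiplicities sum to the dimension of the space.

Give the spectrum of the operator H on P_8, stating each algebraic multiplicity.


λ = 1 (multiplicity 9)

image of 1: 1
image of x: x + 8/3
image of x^2: x^2 + (16/3)x + 10/9
image of x^3: x^3 + 8x^2 + (10/3)x + 26/27
image of x^4: x^4 + (32/3)x^3 + (20/3)x^2 + (104/27)x + 82/81
image of x^5: x^5 + (40/3)x^4 + (100/9)x^3 + (260/27)x^2 + (410/81)x + 242/243
image of x^6: x^6 + 16x^5 + (50/3)x^4 + (520/27)x^3 + (410/27)x^2 + (484/81)x + 730/729
image of x^7: x^7 + (56/3)x^6 + (70/3)x^5 + (910/27)x^4 + (2870/81)x^3 + (1694/81)x^2 + (5110/729)x + 2186/2187
image of x^8: x^8 + (64/3)x^7 + (280/9)x^6 + (1456/27)x^5 + (5740/81)x^4 + (13552/243)x^3 + (20440/729)x^2 + (17488/2187)x + 6562/6561
the matrix is upper triangular; its diagonal is (1, 1, 1, 1, 1, 1, 1, 1, 1)
for a triangular matrix the eigenvalues are the diagonal entries, with algebraic multiplicity their repetition count


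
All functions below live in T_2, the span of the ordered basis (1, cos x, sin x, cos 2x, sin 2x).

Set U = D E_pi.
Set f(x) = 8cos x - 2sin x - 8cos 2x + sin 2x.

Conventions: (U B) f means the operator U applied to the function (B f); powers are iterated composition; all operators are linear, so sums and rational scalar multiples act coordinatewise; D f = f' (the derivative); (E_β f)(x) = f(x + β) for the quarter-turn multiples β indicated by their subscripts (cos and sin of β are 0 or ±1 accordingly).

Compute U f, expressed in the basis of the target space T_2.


E_pi f = -8cos x + 2sin x - 8cos 2x + sin 2x
D E_pi f = 2cos x + 8sin x + 2cos 2x + 16sin 2x

g(x) = 2cos x + 8sin x + 2cos 2x + 16sin 2x


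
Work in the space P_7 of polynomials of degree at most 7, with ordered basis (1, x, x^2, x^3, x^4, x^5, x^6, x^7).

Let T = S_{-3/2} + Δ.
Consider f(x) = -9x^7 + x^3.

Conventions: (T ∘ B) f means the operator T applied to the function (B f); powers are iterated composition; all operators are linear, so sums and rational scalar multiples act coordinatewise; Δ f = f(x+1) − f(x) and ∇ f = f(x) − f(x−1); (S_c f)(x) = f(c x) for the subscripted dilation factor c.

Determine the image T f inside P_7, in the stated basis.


S_{-3/2} f = (19683/128)x^7 - (27/8)x^3
Δ f = -63x^6 - 189x^5 - 315x^4 - 315x^3 - 186x^2 - 60x - 8
(S_{-3/2} + Δ) f = (19683/128)x^7 - 63x^6 - 189x^5 - 315x^4 - (2547/8)x^3 - 186x^2 - 60x - 8

the result is g(x) = (19683/128)x^7 - 63x^6 - 189x^5 - 315x^4 - (2547/8)x^3 - 186x^2 - 60x - 8


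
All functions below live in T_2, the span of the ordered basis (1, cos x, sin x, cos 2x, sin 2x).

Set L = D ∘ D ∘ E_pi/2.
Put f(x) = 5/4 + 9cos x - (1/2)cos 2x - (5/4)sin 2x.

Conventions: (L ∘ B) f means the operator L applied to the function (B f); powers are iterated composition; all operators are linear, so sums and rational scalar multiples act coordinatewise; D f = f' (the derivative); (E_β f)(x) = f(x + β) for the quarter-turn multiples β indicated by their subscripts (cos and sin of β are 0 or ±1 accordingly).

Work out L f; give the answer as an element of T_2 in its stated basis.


the image equals g(x) = 9sin x - 2cos 2x - 5sin 2x

E_pi/2 f = 5/4 - 9sin x + (1/2)cos 2x + (5/4)sin 2x
D E_pi/2 f = -9cos x + (5/2)cos 2x - sin 2x
D D E_pi/2 f = 9sin x - 2cos 2x - 5sin 2x


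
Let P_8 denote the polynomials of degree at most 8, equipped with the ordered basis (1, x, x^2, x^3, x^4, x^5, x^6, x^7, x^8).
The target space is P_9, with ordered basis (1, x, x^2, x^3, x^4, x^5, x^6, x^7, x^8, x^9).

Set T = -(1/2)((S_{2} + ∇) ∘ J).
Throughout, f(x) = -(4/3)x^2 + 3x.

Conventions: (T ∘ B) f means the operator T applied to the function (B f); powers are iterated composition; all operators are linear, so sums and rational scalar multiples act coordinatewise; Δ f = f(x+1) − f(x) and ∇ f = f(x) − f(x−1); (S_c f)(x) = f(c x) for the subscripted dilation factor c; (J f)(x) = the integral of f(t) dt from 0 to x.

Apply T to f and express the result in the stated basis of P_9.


g(x) = (16/9)x^3 - (7/3)x^2 - (13/6)x + 35/36

J f = -(4/9)x^3 + (3/2)x^2
S_{2} J f = -(32/9)x^3 + 6x^2
∇ J f = -(4/3)x^2 + (13/3)x - 35/18
(S_{2} + ∇) J f = -(32/9)x^3 + (14/3)x^2 + (13/3)x - 35/18
(-(1/2)((S_{2} + ∇) ∘ J)) f = (16/9)x^3 - (7/3)x^2 - (13/6)x + 35/36


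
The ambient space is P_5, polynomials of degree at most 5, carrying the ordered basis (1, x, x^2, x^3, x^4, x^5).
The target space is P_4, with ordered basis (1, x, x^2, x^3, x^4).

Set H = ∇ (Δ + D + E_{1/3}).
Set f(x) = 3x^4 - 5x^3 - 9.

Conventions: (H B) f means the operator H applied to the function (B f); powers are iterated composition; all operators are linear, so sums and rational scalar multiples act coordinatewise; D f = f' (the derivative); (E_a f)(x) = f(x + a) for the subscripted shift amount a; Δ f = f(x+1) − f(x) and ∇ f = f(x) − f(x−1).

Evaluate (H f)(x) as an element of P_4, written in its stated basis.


Δ f = 12x^3 + 3x^2 - 3x - 2
D f = 12x^3 - 15x^2
E_{1/3} f = 3x^4 - x^3 - 3x^2 - (11/9)x - 247/27
(Δ + D + E_{1/3}) f = 3x^4 + 23x^3 - 15x^2 - (38/9)x - 301/27
∇ (Δ + D + E_{1/3}) f = 12x^3 + 51x^2 - 87x + 277/9

the result is g(x) = 12x^3 + 51x^2 - 87x + 277/9


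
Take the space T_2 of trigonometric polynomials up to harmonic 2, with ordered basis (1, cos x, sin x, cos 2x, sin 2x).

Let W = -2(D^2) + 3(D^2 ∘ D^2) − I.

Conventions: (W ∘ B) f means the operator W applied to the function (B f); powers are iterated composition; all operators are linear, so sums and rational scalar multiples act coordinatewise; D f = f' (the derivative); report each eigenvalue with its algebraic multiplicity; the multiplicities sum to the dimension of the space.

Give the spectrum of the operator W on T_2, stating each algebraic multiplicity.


λ = -1 (multiplicity 1), λ = 4 (multiplicity 2), λ = 55 (multiplicity 2)

image of 1: -1
image of cos x: 4cos x
image of sin x: 4sin x
image of cos 2x: 55cos 2x
image of sin 2x: 55sin 2x
the matrix is diagonal; its diagonal is (-1, 4, 4, 55, 55)
for a triangular matrix the eigenvalues are the diagonal entries, with algebraic multiplicity their repetition count


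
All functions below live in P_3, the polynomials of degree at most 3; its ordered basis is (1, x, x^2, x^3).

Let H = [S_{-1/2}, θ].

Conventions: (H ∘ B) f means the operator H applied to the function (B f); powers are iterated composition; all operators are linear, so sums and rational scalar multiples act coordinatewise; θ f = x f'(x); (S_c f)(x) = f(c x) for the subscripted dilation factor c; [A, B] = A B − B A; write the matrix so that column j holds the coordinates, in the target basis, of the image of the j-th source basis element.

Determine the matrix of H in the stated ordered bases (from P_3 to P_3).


image of 1: 0
image of x: 0
image of x^2: 0
image of x^3: 0
each image's coordinates form column j of the matrix

the matrix is [[0, 0, 0, 0]; [0, 0, 0, 0]; [0, 0, 0, 0]; [0, 0, 0, 0]] (rows listed top to bottom)


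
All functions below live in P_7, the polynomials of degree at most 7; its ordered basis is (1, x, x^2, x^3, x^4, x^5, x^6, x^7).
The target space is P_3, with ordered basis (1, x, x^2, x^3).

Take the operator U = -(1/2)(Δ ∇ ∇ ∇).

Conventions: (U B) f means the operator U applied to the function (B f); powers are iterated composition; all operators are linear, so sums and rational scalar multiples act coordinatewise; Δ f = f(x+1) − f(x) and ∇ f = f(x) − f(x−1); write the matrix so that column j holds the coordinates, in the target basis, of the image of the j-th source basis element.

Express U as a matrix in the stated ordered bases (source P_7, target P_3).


image of 1: 0
image of x: 0
image of x^2: 0
image of x^3: 0
image of x^4: -12
image of x^5: -60x + 60
image of x^6: -180x^2 + 360x - 240
image of x^7: -420x^3 + 1260x^2 - 1680x + 840
each image's coordinates form column j of the matrix

the matrix is [[0, 0, 0, 0, -12, 60, -240, 840]; [0, 0, 0, 0, 0, -60, 360, -1680]; [0, 0, 0, 0, 0, 0, -180, 1260]; [0, 0, 0, 0, 0, 0, 0, -420]] (rows listed top to bottom)


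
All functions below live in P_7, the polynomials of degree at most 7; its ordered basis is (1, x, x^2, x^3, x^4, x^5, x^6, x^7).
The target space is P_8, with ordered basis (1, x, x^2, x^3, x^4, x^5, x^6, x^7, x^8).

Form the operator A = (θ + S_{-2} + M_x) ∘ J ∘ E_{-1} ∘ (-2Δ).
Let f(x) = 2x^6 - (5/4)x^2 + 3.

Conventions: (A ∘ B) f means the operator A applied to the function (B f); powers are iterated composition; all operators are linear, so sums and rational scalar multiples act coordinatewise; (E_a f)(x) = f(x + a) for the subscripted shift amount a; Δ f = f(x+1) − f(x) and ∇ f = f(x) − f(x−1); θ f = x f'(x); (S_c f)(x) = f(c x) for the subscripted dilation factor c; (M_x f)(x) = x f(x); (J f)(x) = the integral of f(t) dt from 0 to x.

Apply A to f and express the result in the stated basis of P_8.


the result is g(x) = -4x^7 - 268x^6 - 344x^5 - 380x^4 - (219/2)x^3 - (111/2)x^2 - (3/2)x

Δ f = 12x^5 + 30x^4 + 40x^3 + 30x^2 + (19/2)x + 3/4
(-2Δ) f = -24x^5 - 60x^4 - 80x^3 - 60x^2 - 19x - 3/2
E_{-1} (-2Δ) f = -24x^5 + 60x^4 - 80x^3 + 60x^2 - 19x + 3/2
J E_{-1} (-2Δ) f = -4x^6 + 12x^5 - 20x^4 + 20x^3 - (19/2)x^2 + (3/2)x
θ (J ∘ E_{-1}) (-2Δ) f = -24x^6 + 60x^5 - 80x^4 + 60x^3 - 19x^2 + (3/2)x
S_{-2} (J ∘ E_{-1}) (-2Δ) f = -256x^6 - 384x^5 - 320x^4 - 160x^3 - 38x^2 - 3x
M_x (J ∘ E_{-1}) (-2Δ) f = -4x^7 + 12x^6 - 20x^5 + 20x^4 - (19/2)x^3 + (3/2)x^2
(θ + S_{-2} + M_x) (J ∘ E_{-1}) (-2Δ) f = -4x^7 - 268x^6 - 344x^5 - 380x^4 - (219/2)x^3 - (111/2)x^2 - (3/2)x


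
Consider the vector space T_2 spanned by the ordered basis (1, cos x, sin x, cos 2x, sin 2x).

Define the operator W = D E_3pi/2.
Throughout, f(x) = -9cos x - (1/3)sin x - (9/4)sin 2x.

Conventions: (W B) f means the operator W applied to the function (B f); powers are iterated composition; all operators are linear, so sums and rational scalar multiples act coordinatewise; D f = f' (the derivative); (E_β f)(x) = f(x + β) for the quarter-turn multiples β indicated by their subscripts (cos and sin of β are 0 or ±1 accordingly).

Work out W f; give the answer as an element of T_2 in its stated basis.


the result is g(x) = -9cos x - (1/3)sin x + (9/2)cos 2x

E_3pi/2 f = (1/3)cos x - 9sin x + (9/4)sin 2x
D E_3pi/2 f = -9cos x - (1/3)sin x + (9/2)cos 2x


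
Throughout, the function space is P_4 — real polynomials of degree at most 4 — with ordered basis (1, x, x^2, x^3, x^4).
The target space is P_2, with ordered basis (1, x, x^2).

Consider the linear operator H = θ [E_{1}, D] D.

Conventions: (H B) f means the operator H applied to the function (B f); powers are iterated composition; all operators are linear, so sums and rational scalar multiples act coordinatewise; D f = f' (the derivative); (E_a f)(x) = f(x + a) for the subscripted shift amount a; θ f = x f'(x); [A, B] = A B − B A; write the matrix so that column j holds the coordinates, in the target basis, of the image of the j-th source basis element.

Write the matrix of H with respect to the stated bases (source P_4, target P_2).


image of 1: 0
image of x: 0
image of x^2: 0
image of x^3: 0
image of x^4: 0
each image's coordinates form column j of the matrix

the matrix is [[0, 0, 0, 0, 0]; [0, 0, 0, 0, 0]; [0, 0, 0, 0, 0]] (rows listed top to bottom)


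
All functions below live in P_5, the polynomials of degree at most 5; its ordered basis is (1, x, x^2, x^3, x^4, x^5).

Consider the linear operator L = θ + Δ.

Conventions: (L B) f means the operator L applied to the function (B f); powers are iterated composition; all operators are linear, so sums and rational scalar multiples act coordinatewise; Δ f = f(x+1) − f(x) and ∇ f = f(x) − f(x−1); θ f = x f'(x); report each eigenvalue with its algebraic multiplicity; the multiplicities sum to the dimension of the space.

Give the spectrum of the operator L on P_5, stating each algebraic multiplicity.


λ = 0 (multiplicity 1), λ = 1 (multiplicity 1), λ = 2 (multiplicity 1), λ = 3 (multiplicity 1), λ = 4 (multiplicity 1), λ = 5 (multiplicity 1)

image of 1: 0
image of x: x + 1
image of x^2: 2x^2 + 2x + 1
image of x^3: 3x^3 + 3x^2 + 3x + 1
image of x^4: 4x^4 + 4x^3 + 6x^2 + 4x + 1
image of x^5: 5x^5 + 5x^4 + 10x^3 + 10x^2 + 5x + 1
the matrix is upper triangular; its diagonal is (0, 1, 2, 3, 4, 5)
for a triangular matrix the eigenvalues are the diagonal entries, with algebraic multiplicity their repetition count


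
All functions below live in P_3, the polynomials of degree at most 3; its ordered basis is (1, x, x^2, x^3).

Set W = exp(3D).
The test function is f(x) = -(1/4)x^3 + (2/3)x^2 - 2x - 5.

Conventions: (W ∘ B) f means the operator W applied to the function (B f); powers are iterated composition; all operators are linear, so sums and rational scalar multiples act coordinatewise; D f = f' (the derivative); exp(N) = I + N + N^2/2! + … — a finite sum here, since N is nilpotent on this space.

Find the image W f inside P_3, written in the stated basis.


order-1 term: -(9/4)x^2 + 4x - 6
order-2 term: -(27/4)x + 6
order-3 term: -27/4
the series for exp(3D) f terminates at order 3
exp(3D) f = -(1/4)x^3 - (19/12)x^2 - (19/4)x - 47/4

the result is g(x) = -(1/4)x^3 - (19/12)x^2 - (19/4)x - 47/4


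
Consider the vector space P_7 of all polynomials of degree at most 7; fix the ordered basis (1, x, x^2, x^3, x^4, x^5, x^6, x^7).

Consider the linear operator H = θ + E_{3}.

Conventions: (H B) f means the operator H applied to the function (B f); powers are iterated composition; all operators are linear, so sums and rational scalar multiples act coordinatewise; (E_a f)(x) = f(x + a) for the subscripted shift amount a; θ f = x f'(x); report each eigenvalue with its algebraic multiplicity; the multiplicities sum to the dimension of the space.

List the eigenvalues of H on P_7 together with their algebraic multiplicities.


image of 1: 1
image of x: 2x + 3
image of x^2: 3x^2 + 6x + 9
image of x^3: 4x^3 + 9x^2 + 27x + 27
image of x^4: 5x^4 + 12x^3 + 54x^2 + 108x + 81
image of x^5: 6x^5 + 15x^4 + 90x^3 + 270x^2 + 405x + 243
image of x^6: 7x^6 + 18x^5 + 135x^4 + 540x^3 + 1215x^2 + 1458x + 729
image of x^7: 8x^7 + 21x^6 + 189x^5 + 945x^4 + 2835x^3 + 5103x^2 + 5103x + 2187
the matrix is upper triangular; its diagonal is (1, 2, 3, 4, 5, 6, 7, 8)
for a triangular matrix the eigenvalues are the diagonal entries, with algebraic multiplicity their repetition count

λ = 1 (multiplicity 1), λ = 2 (multiplicity 1), λ = 3 (multiplicity 1), λ = 4 (multiplicity 1), λ = 5 (multiplicity 1), λ = 6 (multiplicity 1), λ = 7 (multiplicity 1), λ = 8 (multiplicity 1)


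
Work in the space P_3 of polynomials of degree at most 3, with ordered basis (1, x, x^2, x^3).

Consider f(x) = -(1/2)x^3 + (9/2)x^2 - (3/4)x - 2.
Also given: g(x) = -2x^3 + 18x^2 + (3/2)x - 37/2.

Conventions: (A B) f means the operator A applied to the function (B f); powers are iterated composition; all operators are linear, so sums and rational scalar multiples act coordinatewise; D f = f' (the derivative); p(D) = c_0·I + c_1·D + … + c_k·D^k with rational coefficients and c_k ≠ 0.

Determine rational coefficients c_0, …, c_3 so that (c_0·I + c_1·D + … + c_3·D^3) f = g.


D^0 f = -(1/2)x^3 + (9/2)x^2 - (3/4)x - 2
D^1 f = -(3/2)x^2 + 9x - 3/4
D^2 f = -3x + 9
D^3 f = -3
matching coefficients of g against c_0 f + c_1 Df + … from the top degree down determines the c_i
solution: c_0 = 4, c_1 = 0, c_2 = -3/2, c_3 = -1

p(D) = 4·I − (3/2)·D^2 − D^3, i.e. c_0 = 4, c_1 = 0, c_2 = -3/2, c_3 = -1


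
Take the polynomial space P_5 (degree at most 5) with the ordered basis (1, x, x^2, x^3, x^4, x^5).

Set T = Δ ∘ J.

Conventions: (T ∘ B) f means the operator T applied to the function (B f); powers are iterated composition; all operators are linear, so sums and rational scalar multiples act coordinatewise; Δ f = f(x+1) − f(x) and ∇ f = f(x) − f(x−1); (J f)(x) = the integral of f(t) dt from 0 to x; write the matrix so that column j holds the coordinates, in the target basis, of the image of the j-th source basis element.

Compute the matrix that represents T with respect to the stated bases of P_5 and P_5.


image of 1: 1
image of x: x + 1/2
image of x^2: x^2 + x + 1/3
image of x^3: x^3 + (3/2)x^2 + x + 1/4
image of x^4: x^4 + 2x^3 + 2x^2 + x + 1/5
image of x^5: x^5 + (5/2)x^4 + (10/3)x^3 + (5/2)x^2 + x + 1/6
each image's coordinates form column j of the matrix

the matrix is [[1, 1/2, 1/3, 1/4, 1/5, 1/6]; [0, 1, 1, 1, 1, 1]; [0, 0, 1, 3/2, 2, 5/2]; [0, 0, 0, 1, 2, 10/3]; [0, 0, 0, 0, 1, 5/2]; [0, 0, 0, 0, 0, 1]] (rows listed top to bottom)


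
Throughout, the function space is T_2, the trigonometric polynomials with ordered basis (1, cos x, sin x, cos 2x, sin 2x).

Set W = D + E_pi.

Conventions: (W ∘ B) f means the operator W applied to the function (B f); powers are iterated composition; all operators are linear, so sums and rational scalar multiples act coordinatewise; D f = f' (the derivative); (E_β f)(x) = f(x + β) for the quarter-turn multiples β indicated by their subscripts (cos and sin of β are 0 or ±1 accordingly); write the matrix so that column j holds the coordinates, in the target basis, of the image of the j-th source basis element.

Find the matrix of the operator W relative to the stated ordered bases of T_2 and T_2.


image of 1: 1
image of cos x: -cos x - sin x
image of sin x: cos x - sin x
image of cos 2x: cos 2x - 2sin 2x
image of sin 2x: 2cos 2x + sin 2x
each image's coordinates form column j of the matrix

the matrix is [[1, 0, 0, 0, 0]; [0, -1, 1, 0, 0]; [0, -1, -1, 0, 0]; [0, 0, 0, 1, 2]; [0, 0, 0, -2, 1]] (rows listed top to bottom)


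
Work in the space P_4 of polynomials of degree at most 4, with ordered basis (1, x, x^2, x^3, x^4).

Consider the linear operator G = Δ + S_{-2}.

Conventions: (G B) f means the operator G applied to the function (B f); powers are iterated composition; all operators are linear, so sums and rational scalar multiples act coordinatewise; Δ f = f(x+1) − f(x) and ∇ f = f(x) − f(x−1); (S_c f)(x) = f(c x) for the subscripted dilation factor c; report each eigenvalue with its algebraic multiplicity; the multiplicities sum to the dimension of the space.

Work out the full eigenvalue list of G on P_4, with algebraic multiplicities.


λ = -8 (multiplicity 1), λ = -2 (multiplicity 1), λ = 1 (multiplicity 1), λ = 4 (multiplicity 1), λ = 16 (multiplicity 1)

image of 1: 1
image of x: -2x + 1
image of x^2: 4x^2 + 2x + 1
image of x^3: -8x^3 + 3x^2 + 3x + 1
image of x^4: 16x^4 + 4x^3 + 6x^2 + 4x + 1
the matrix is upper triangular; its diagonal is (1, -2, 4, -8, 16)
for a triangular matrix the eigenvalues are the diagonal entries, with algebraic multiplicity their repetition count


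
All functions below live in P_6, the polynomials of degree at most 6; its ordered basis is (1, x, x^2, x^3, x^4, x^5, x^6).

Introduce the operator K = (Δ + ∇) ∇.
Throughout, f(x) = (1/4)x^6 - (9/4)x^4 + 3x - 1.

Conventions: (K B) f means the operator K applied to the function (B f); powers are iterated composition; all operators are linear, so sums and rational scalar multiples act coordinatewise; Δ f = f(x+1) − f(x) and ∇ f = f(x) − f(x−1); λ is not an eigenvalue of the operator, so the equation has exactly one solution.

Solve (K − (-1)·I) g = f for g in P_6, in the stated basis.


write g with unknown coordinates in the stated basis and equate coefficients in (K − (-1)·I) g = f
solving from the highest basis element down gives g = (1/4)x^6 - (69/4)x^4 + 30x^3 + 354x^2 - 726x - 977
check: K g = 15x^4 - 30x^3 - 354x^2 + 729x + 976
so K g − (-1)·g = (1/4)x^6 - (9/4)x^4 + 3x - 1 = f ✓

the result is g(x) = (1/4)x^6 - (69/4)x^4 + 30x^3 + 354x^2 - 726x - 977


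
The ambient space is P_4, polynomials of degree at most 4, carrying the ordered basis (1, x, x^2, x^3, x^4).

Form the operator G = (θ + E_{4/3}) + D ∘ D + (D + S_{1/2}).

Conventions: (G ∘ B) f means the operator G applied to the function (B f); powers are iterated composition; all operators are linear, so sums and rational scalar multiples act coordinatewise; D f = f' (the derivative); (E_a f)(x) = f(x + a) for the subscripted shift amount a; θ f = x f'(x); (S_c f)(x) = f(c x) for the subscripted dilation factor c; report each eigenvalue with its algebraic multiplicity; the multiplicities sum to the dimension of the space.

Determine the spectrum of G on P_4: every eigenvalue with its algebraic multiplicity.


image of 1: 2
image of x: (5/2)x + 7/3
image of x^2: (13/4)x^2 + (14/3)x + 34/9
image of x^3: (33/8)x^3 + 7x^2 + (34/3)x + 64/27
image of x^4: (81/16)x^4 + (28/3)x^3 + (68/3)x^2 + (256/27)x + 256/81
the matrix is upper triangular; its diagonal is (2, 5/2, 13/4, 33/8, 81/16)
for a triangular matrix the eigenvalues are the diagonal entries, with algebraic multiplicity their repetition count

λ = 2 (multiplicity 1), λ = 5/2 (multiplicity 1), λ = 13/4 (multiplicity 1), λ = 33/8 (multiplicity 1), λ = 81/16 (multiplicity 1)


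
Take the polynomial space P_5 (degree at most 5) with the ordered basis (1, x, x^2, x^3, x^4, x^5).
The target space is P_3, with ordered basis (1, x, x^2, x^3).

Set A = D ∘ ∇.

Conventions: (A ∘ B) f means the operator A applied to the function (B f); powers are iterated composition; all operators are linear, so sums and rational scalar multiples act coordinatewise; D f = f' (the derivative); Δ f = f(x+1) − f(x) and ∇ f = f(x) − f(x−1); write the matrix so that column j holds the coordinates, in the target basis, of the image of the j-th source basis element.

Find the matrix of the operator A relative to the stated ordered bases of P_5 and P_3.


the matrix is [[0, 0, 2, -3, 4, -5]; [0, 0, 0, 6, -12, 20]; [0, 0, 0, 0, 12, -30]; [0, 0, 0, 0, 0, 20]] (rows listed top to bottom)

image of 1: 0
image of x: 0
image of x^2: 2
image of x^3: 6x - 3
image of x^4: 12x^2 - 12x + 4
image of x^5: 20x^3 - 30x^2 + 20x - 5
each image's coordinates form column j of the matrix


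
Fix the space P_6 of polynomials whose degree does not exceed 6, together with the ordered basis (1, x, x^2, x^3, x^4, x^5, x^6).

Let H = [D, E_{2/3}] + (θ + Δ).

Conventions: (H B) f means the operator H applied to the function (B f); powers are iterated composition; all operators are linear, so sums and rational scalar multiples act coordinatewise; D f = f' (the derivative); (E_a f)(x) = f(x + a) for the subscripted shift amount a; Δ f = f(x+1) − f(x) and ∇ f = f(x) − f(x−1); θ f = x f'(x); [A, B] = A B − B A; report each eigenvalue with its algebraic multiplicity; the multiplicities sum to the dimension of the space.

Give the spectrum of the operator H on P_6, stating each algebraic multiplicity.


λ = 0 (multiplicity 1), λ = 1 (multiplicity 1), λ = 2 (multiplicity 1), λ = 3 (multiplicity 1), λ = 4 (multiplicity 1), λ = 5 (multiplicity 1), λ = 6 (multiplicity 1)

image of 1: 0
image of x: x + 1
image of x^2: 2x^2 + 2x + 1
image of x^3: 3x^3 + 3x^2 + 3x + 1
image of x^4: 4x^4 + 4x^3 + 6x^2 + 4x + 1
image of x^5: 5x^5 + 5x^4 + 10x^3 + 10x^2 + 5x + 1
image of x^6: 6x^6 + 6x^5 + 15x^4 + 20x^3 + 15x^2 + 6x + 1
the matrix is upper triangular; its diagonal is (0, 1, 2, 3, 4, 5, 6)
for a triangular matrix the eigenvalues are the diagonal entries, with algebraic multiplicity their repetition count


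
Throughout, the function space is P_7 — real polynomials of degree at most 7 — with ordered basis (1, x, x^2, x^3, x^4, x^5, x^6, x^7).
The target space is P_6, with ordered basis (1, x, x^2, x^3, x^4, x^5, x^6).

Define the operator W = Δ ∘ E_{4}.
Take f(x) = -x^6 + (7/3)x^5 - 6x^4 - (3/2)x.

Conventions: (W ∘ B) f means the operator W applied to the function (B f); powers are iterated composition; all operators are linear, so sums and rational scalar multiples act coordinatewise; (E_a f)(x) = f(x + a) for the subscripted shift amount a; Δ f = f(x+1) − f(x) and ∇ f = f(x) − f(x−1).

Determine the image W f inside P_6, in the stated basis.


E_{4} f = -x^6 - (65/3)x^5 - (598/3)x^4 - (3008/3)x^3 - (8768/3)x^2 - (28169/6)x - 9746/3
Δ E_{4} f = -6x^5 - (370/3)x^4 - 1034x^3 - (13307/3)x^2 - 9765x - 53053/6

g(x) = -6x^5 - (370/3)x^4 - 1034x^3 - (13307/3)x^2 - 9765x - 53053/6


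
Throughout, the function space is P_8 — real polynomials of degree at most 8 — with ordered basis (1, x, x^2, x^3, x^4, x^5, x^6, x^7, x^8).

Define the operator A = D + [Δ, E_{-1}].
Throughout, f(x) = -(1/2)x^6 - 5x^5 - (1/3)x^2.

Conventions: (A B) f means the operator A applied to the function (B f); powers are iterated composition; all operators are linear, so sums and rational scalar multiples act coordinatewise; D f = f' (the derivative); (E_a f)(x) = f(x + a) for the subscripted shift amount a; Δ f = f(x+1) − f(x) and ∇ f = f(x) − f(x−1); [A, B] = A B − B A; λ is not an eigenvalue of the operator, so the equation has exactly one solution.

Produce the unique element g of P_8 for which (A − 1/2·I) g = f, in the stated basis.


write g with unknown coordinates in the stated basis and equate coefficients in (A − 1/2·I) g = f
solving from the highest basis element down gives g = x^6 + 22x^5 + 220x^4 + 1760x^3 + (31682/3)x^2 + (126728/3)x + 253456/3
check: A g = 6x^5 + 110x^4 + 880x^3 + 5280x^2 + (63364/3)x + 126728/3
so A g − 1/2·g = -(1/2)x^6 - 5x^5 - (1/3)x^2 = f ✓

g(x) = x^6 + 22x^5 + 220x^4 + 1760x^3 + (31682/3)x^2 + (126728/3)x + 253456/3


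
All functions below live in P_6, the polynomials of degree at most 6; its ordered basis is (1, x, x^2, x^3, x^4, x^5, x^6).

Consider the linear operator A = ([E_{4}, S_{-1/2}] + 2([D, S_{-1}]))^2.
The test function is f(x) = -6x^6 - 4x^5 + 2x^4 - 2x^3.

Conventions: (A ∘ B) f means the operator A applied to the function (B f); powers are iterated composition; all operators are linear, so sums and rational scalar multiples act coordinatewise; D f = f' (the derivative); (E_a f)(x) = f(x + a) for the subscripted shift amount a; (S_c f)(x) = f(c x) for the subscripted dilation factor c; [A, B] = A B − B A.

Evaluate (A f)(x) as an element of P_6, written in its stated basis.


the result is g(x) = (105525/32)x^4 + (2735/4)x^3 + 42528x^2 - 2328x + 339492

S_{-1/2} f = -(3/32)x^6 + (1/8)x^5 + (1/8)x^4 + (1/4)x^3
E_{4} S_{-1/2} f = -(3/32)x^6 - (17/8)x^5 - (159/8)x^4 - (391/4)x^3 - 265x^2 - 372x - 208
E_{4} f = -6x^6 - 148x^5 - 1518x^4 - 8290x^3 - 25432x^2 - 41568x - 28288
S_{-1/2} E_{4} f = -(3/32)x^6 + (37/8)x^5 - (759/8)x^4 + (4145/4)x^3 - 6358x^2 + 20784x - 28288
[E_{4}, S_{-1/2}] f = -(27/4)x^5 + 75x^4 - 1134x^3 + 6093x^2 - 21156x + 28080
S_{-1} f = -6x^6 + 4x^5 + 2x^4 + 2x^3
D S_{-1} f = -36x^5 + 20x^4 + 8x^3 + 6x^2
D f = -36x^5 - 20x^4 + 8x^3 - 6x^2
S_{-1} D f = 36x^5 - 20x^4 - 8x^3 - 6x^2
[D, S_{-1}] f = -72x^5 + 40x^4 + 16x^3 + 12x^2
(2([D, S_{-1}])) f = -144x^5 + 80x^4 + 32x^3 + 24x^2
([E_{4}, S_{-1/2}] + 2([D, S_{-1}])) f = -(603/4)x^5 + 155x^4 - 1102x^3 + 6117x^2 - 21156x + 28080
S_{-1/2} ([E_{4}, S_{-1/2}] + 2([D, S_{-1}])) f = (603/128)x^5 + (155/16)x^4 + (551/4)x^3 + (6117/4)x^2 + 10578x + 28080
E_{4} S_{-1/2} ([E_{4}, S_{-1/2}] + 2([D, S_{-1}])) f = (603/128)x^5 + (3325/32)x^4 + (2093/2)x^3 + (28509/4)x^2 + 37934x + 110980
E_{4} ([E_{4}, S_{-1/2}] + 2([D, S_{-1}])) f = -(603/4)x^5 - 2860x^4 - 22742x^3 - 88707x^2 - 178396x - 143888
S_{-1/2} E_{4} ([E_{4}, S_{-1/2}] + 2([D, S_{-1}])) f = (603/128)x^5 - (715/4)x^4 + (11371/4)x^3 - (88707/4)x^2 + 89198x - 143888
[E_{4}, S_{-1/2}] ([E_{4}, S_{-1/2}] + 2([D, S_{-1}])) f = (9045/32)x^4 - (7185/4)x^3 + 29304x^2 - 51264x + 254868
S_{-1} ([E_{4}, S_{-1/2}] + 2([D, S_{-1}])) f = (603/4)x^5 + 155x^4 + 1102x^3 + 6117x^2 + 21156x + 28080
D S_{-1} ([E_{4}, S_{-1/2}] + 2([D, S_{-1}])) f = (3015/4)x^4 + 620x^3 + 3306x^2 + 12234x + 21156
D ([E_{4}, S_{-1/2}] + 2([D, S_{-1}])) f = -(3015/4)x^4 + 620x^3 - 3306x^2 + 12234x - 21156
S_{-1} D ([E_{4}, S_{-1/2}] + 2([D, S_{-1}])) f = -(3015/4)x^4 - 620x^3 - 3306x^2 - 12234x - 21156
[D, S_{-1}] ([E_{4}, S_{-1/2}] + 2([D, S_{-1}])) f = (3015/2)x^4 + 1240x^3 + 6612x^2 + 24468x + 42312
(2([D, S_{-1}])) ([E_{4}, S_{-1/2}] + 2([D, S_{-1}])) f = 3015x^4 + 2480x^3 + 13224x^2 + 48936x + 84624
([E_{4}, S_{-1/2}] + 2([D, S_{-1}])) ([E_{4}, S_{-1/2}] + 2([D, S_{-1}])) f = (105525/32)x^4 + (2735/4)x^3 + 42528x^2 - 2328x + 339492


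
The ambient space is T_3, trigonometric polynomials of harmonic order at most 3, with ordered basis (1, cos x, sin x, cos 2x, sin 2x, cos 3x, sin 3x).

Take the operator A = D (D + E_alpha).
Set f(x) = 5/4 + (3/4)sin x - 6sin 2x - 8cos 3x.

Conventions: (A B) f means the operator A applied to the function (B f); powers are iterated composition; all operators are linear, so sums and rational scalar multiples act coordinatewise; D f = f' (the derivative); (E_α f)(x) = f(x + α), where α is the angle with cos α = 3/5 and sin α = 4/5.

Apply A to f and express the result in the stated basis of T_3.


the image equals g(x) = (9/20)cos x - (27/20)sin x + (84/25)cos 2x + (888/25)sin 2x + (10056/125)cos 3x - (2808/125)sin 3x

D f = (3/4)cos x - 12cos 2x + 24sin 3x
E_alpha f = 5/4 + (3/5)cos x + (9/20)sin x - (144/25)cos 2x + (42/25)sin 2x + (936/125)cos 3x + (352/125)sin 3x
(D + E_alpha) f = 5/4 + (27/20)cos x + (9/20)sin x - (444/25)cos 2x + (42/25)sin 2x + (936/125)cos 3x + (3352/125)sin 3x
D (D + E_alpha) f = (9/20)cos x - (27/20)sin x + (84/25)cos 2x + (888/25)sin 2x + (10056/125)cos 3x - (2808/125)sin 3x


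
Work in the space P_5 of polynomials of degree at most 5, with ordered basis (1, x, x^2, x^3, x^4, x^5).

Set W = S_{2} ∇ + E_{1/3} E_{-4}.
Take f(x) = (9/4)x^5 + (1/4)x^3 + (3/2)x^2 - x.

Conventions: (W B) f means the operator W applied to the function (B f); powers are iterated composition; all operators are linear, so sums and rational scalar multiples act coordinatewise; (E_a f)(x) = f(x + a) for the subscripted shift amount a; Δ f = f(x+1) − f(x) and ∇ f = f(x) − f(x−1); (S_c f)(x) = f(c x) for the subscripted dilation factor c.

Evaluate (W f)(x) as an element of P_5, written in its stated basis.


∇ f = (45/4)x^4 - (45/2)x^3 + (93/4)x^2 - 9x
S_{2} ∇ f = 180x^4 - 180x^3 + 93x^2 - 18x
E_{-4} f = (9/4)x^5 - 45x^4 + (1441/4)x^3 - (2883/2)x^2 + 2879x - 2292
E_{1/3} E_{-4} f = (9/4)x^5 - (165/4)x^4 + (1211/4)x^3 - (13325/12)x^2 + (18284/9)x - 39952/27
(S_{2} ∇ + E_{1/3} E_{-4}) f = (9/4)x^5 + (555/4)x^4 + (491/4)x^3 - (12209/12)x^2 + (18122/9)x - 39952/27

the result is g(x) = (9/4)x^5 + (555/4)x^4 + (491/4)x^3 - (12209/12)x^2 + (18122/9)x - 39952/27


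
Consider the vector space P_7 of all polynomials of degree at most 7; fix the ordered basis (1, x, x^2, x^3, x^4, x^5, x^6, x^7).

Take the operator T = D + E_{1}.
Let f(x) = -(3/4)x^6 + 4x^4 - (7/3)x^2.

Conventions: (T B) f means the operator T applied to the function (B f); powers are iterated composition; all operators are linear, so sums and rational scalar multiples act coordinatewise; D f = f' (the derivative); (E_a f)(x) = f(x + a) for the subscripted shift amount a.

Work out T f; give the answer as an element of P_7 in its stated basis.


D f = -(9/2)x^5 + 16x^3 - (14/3)x
E_{1} f = -(3/4)x^6 - (9/2)x^5 - (29/4)x^4 + x^3 + (125/12)x^2 + (41/6)x + 11/12
(D + E_{1}) f = -(3/4)x^6 - 9x^5 - (29/4)x^4 + 17x^3 + (125/12)x^2 + (13/6)x + 11/12

the result is g(x) = -(3/4)x^6 - 9x^5 - (29/4)x^4 + 17x^3 + (125/12)x^2 + (13/6)x + 11/12


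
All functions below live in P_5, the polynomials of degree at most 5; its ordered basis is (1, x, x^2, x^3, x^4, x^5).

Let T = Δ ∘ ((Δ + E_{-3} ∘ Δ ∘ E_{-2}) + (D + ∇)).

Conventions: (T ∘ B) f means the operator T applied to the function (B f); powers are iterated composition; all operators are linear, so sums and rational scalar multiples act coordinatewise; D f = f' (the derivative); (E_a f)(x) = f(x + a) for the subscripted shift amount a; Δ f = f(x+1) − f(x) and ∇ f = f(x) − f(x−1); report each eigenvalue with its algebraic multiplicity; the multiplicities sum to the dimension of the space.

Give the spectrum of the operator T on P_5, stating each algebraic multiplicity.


λ = 0 (multiplicity 6)

image of 1: 0
image of x: 0
image of x^2: 8
image of x^3: 24x - 15
image of x^4: 48x^2 - 60x + 214
image of x^5: 80x^3 - 150x^2 + 1070x - 1285
the matrix is upper triangular; its diagonal is (0, 0, 0, 0, 0, 0)
for a triangular matrix the eigenvalues are the diagonal entries, with algebraic multiplicity their repetition count
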